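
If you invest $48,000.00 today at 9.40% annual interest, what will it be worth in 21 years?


Future value formula: FV = PV × (1 + r)^t
FV = $48,000.00 × (1 + 0.094)^21
FV = $48,000.00 × 6.5972625
FV = $316,668.60

FV = PV × (1 + r)^t = $316,668.60


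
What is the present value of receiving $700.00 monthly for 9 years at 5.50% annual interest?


Present value of an ordinary annuity: PV = PMT × (1 − (1 + r)^(−n)) / r
Monthly rate r = 0.055/12 ≈ 0.00458333, n = 108
PV = $700.00 × (1 − (1 + 0.055/12)^(−108)) / (0.055/12)
PV = $700.00 × 85.034035
PV = $59,523.82

PV = PMT × (1-(1+r)^(-n))/r = $59,523.82


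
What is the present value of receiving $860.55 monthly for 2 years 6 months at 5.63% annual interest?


Present value of an ordinary annuity: PV = PMT × (1 − (1 + r)^(−n)) / r
Monthly rate r = 0.0563/12 ≈ 0.00469167, n = 30
PV = $860.55 × (1 − (1 + 0.0563/12)^(−30)) / (0.0563/12)
PV = $860.55 × 27.923459
PV = $24,029.53

PV = PMT × (1-(1+r)^(-n))/r = $24,029.53


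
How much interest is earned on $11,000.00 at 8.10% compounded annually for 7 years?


Compound interest earned = final amount − principal.
A = P(1 + r/n)^(nt) = $11,000.00 × (1 + 0.081/1)^(1 × 7) = $18,974.60
Interest = A − P = $18,974.60 − $11,000.00 = $7,974.60

Interest = A - P = $7,974.60


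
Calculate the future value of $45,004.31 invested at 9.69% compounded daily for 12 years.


Compound interest formula: A = P(1 + r/n)^(nt)
A = $45,004.31 × (1 + 0.0969/365)^(365 × 12)
Growth factor: (1 + 0.0969/365)^4380 = 3.19838398
A = $45,004.31 × 3.19838398
A = $143,941.06

A = P(1 + r/n)^(nt) = $143,941.06


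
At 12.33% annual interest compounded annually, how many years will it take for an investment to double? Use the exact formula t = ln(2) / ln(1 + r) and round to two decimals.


Doubling condition: (1 + r)^t = 2
Take ln of both sides: t × ln(1 + r) = ln(2)
t = ln(2) / ln(1 + r)
t = 0.693147 / 0.116271
t = 5.96

t = ln(2) / ln(1 + r) = 5.96 years


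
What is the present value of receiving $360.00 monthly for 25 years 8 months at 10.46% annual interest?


Present value of an ordinary annuity: PV = PMT × (1 − (1 + r)^(−n)) / r
Monthly rate r = 0.1046/12 ≈ 0.00871667, n = 308
PV = $360.00 × (1 − (1 + 0.1046/12)^(−308)) / (0.1046/12)
PV = $360.00 × 106.802538
PV = $38,448.91

PV = PMT × (1-(1+r)^(-n))/r = $38,448.91


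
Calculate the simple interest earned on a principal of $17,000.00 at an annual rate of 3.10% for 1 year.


Simple interest formula: I = P × r × t
I = $17,000.00 × 0.031 × 1
I = $527.00

I = P × r × t = $527.00


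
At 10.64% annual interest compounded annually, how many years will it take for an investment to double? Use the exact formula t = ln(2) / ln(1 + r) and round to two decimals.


Doubling condition: (1 + r)^t = 2
Take ln of both sides: t × ln(1 + r) = ln(2)
t = ln(2) / ln(1 + r)
t = 0.693147 / 0.101112
t = 6.86

t = ln(2) / ln(1 + r) = 6.86 years


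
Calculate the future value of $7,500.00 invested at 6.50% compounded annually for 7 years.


Compound interest formula: A = P(1 + r/n)^(nt)
A = $7,500.00 × (1 + 0.065/1)^(1 × 7)
Growth factor: (1 + 0.065/1)^7 = 1.553987
A = $7,500.00 × 1.553987
A = $11,654.90

A = P(1 + r/n)^(nt) = $11,654.90


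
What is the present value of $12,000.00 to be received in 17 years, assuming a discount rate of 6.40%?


Present value formula: PV = FV / (1 + r)^t
PV = $12,000.00 / (1 + 0.064)^17
PV = $12,000.00 / 2.870831
PV = $4,179.97

PV = FV / (1 + r)^t = $4,179.97


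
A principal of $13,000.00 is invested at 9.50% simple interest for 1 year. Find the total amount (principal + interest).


Total amount formula: A = P(1 + rt) = P + P·r·t
Interest: I = P × r × t = $13,000.00 × 0.095 × 1 = $1,235.00
A = P + I = $13,000.00 + $1,235.00 = $14,235.00

A = P + I = P(1 + rt) = $14,235.00


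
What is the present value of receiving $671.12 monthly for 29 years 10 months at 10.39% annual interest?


Present value of an ordinary annuity: PV = PMT × (1 − (1 + r)^(−n)) / r
Monthly rate r = 0.1039/12 ≈ 0.00865833, n = 358
PV = $671.12 × (1 − (1 + 0.1039/12)^(−358)) / (0.1039/12)
PV = $671.12 × 110.221127
PV = $73,971.60

PV = PMT × (1-(1+r)^(-n))/r = $73,971.60


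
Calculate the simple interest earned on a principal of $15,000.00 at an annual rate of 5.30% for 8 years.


Simple interest formula: I = P × r × t
I = $15,000.00 × 0.053 × 8
I = $6,360.00

I = P × r × t = $6,360.00


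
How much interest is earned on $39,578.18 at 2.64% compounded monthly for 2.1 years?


Compound interest earned = final amount − principal.
A = P(1 + r/n)^(nt) = $39,578.18 × (1 + 0.0264/12)^(12 × 2.1) = $41,831.81
Interest = A − P = $41,831.81 − $39,578.18 = $2,253.63

Interest = A - P = $2,253.63


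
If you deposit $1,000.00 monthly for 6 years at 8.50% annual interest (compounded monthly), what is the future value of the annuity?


Future value of an ordinary annuity: FV = PMT × ((1 + r)^n − 1) / r
Monthly rate r = 0.085/12 ≈ 0.00708333, n = 72
FV = $1,000.00 × ((1 + 0.085/12)^72 − 1) / (0.085/12)
FV = $1,000.00 × 93.501188
FV = $93,501.19

FV = PMT × ((1+r)^n - 1)/r = $93,501.19


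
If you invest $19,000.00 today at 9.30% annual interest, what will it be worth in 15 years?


Future value formula: FV = PV × (1 + r)^t
FV = $19,000.00 × (1 + 0.093)^15
FV = $19,000.00 × 3.795792
FV = $72,120.05

FV = PV × (1 + r)^t = $72,120.05


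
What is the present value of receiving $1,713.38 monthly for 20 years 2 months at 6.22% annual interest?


Present value of an ordinary annuity: PV = PMT × (1 − (1 + r)^(−n)) / r
Monthly rate r = 0.0622/12 ≈ 0.00518333, n = 242
PV = $1,713.38 × (1 − (1 + 0.0622/12)^(−242)) / (0.0622/12)
PV = $1,713.38 × 137.714064
PV = $235,956.52

PV = PMT × (1-(1+r)^(-n))/r = $235,956.52


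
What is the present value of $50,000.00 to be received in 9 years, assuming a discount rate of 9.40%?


Present value formula: PV = FV / (1 + r)^t
PV = $50,000.00 / (1 + 0.094)^9
PV = $50,000.00 / 2.24468755
PV = $22,274.82

PV = FV / (1 + r)^t = $22,274.82


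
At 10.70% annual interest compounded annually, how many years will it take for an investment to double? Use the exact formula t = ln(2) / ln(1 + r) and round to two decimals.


Doubling condition: (1 + r)^t = 2
Take ln of both sides: t × ln(1 + r) = ln(2)
t = ln(2) / ln(1 + r)
t = 0.693147 / 0.101654
t = 6.82

t = ln(2) / ln(1 + r) = 6.82 years


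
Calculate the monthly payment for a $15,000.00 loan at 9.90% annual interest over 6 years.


Loan payment formula: PMT = PV × r / (1 − (1 + r)^(−n))
Monthly rate r = 0.099/12 = 0.00825, n = 72 months
Denominator: 1 − (1 + 0.099/12)^(−72) = 0.446539
PMT = $15,000.00 × (0.099/12) / 0.446539
PMT = $277.13 per month

PMT = PV × r / (1-(1+r)^(-n)) = $277.13/month


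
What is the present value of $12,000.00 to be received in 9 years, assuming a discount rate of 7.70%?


Present value formula: PV = FV / (1 + r)^t
PV = $12,000.00 / (1 + 0.077)^9
PV = $12,000.00 / 1.949581
PV = $6,155.17

PV = FV / (1 + r)^t = $6,155.17


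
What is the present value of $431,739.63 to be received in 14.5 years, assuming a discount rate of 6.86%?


Present value formula: PV = FV / (1 + r)^t
PV = $431,739.63 / (1 + 0.0686)^14.5
PV = $431,739.63 / 2.6170979
PV = $164,968.85

PV = FV / (1 + r)^t = $164,968.85


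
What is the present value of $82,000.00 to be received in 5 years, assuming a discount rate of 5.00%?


Present value formula: PV = FV / (1 + r)^t
PV = $82,000.00 / (1 + 0.05)^5
PV = $82,000.00 / 1.27628156
PV = $64,249.15

PV = FV / (1 + r)^t = $64,249.15


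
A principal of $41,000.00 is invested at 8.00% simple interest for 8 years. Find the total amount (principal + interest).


Total amount formula: A = P(1 + rt) = P + P·r·t
Interest: I = P × r × t = $41,000.00 × 0.08 × 8 = $26,240.00
A = P + I = $41,000.00 + $26,240.00 = $67,240.00

A = P + I = P(1 + rt) = $67,240.00


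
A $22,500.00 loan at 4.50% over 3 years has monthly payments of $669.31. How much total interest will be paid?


Total paid over the life of the loan = PMT × n.
Total paid = $669.31 × 36 = $24,095.16
Total interest = total paid − principal = $24,095.16 − $22,500.00 = $1,595.16

Total interest = (PMT × n) - PV = $1,595.16


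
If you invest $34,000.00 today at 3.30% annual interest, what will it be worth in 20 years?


Future value formula: FV = PV × (1 + r)^t
FV = $34,000.00 × (1 + 0.033)^20
FV = $34,000.00 × 1.9142843
FV = $65,085.67

FV = PV × (1 + r)^t = $65,085.67


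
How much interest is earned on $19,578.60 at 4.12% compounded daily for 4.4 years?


Compound interest earned = final amount − principal.
A = P(1 + r/n)^(nt) = $19,578.60 × (1 + 0.0412/365)^(365 × 4.4) = $23,469.62
Interest = A − P = $23,469.62 − $19,578.60 = $3,891.02

Interest = A - P = $3,891.02


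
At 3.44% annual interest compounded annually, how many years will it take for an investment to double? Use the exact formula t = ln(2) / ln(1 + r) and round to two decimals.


Doubling condition: (1 + r)^t = 2
Take ln of both sides: t × ln(1 + r) = ln(2)
t = ln(2) / ln(1 + r)
t = 0.693147 / 0.033822
t = 20.49

t = ln(2) / ln(1 + r) = 20.49 years


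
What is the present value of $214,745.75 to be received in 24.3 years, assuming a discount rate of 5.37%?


Present value formula: PV = FV / (1 + r)^t
PV = $214,745.75 / (1 + 0.0537)^24.3
PV = $214,745.75 / 3.564697
PV = $60,242.36

PV = FV / (1 + r)^t = $60,242.36


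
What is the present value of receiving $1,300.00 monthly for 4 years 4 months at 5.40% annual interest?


Present value of an ordinary annuity: PV = PMT × (1 − (1 + r)^(−n)) / r
Monthly rate r = 0.054/12 = 0.0045, n = 52
PV = $1,300.00 × (1 − (1 + 0.054/12)^(−52)) / (0.054/12)
PV = $1,300.00 × 46.271704
PV = $60,153.22

PV = PMT × (1-(1+r)^(-n))/r = $60,153.22


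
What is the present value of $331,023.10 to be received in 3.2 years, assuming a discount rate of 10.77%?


Present value formula: PV = FV / (1 + r)^t
PV = $331,023.10 / (1 + 0.1077)^3.2
PV = $331,023.10 / 1.38723775
PV = $238,620.31

PV = FV / (1 + r)^t = $238,620.31


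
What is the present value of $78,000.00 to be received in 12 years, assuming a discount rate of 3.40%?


Present value formula: PV = FV / (1 + r)^t
PV = $78,000.00 / (1 + 0.034)^12
PV = $78,000.00 / 1.4936418
PV = $52,221.36

PV = FV / (1 + r)^t = $52,221.36


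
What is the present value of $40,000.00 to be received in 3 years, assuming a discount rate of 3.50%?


Present value formula: PV = FV / (1 + r)^t
PV = $40,000.00 / (1 + 0.035)^3
PV = $40,000.00 / 1.1087179
PV = $36,077.71

PV = FV / (1 + r)^t = $36,077.71


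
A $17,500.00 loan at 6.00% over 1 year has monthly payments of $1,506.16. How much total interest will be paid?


Total paid over the life of the loan = PMT × n.
Total paid = $1,506.16 × 12 = $18,073.92
Total interest = total paid − principal = $18,073.92 − $17,500.00 = $573.92

Total interest = (PMT × n) - PV = $573.92


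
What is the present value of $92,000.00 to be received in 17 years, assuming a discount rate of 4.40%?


Present value formula: PV = FV / (1 + r)^t
PV = $92,000.00 / (1 + 0.044)^17
PV = $92,000.00 / 2.0792585
PV = $44,246.54

PV = FV / (1 + r)^t = $44,246.54


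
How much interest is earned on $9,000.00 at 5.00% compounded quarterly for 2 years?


Compound interest earned = final amount − principal.
A = P(1 + r/n)^(nt) = $9,000.00 × (1 + 0.05/4)^(4 × 2) = $9,940.37
Interest = A − P = $9,940.37 − $9,000.00 = $940.37

Interest = A - P = $940.37


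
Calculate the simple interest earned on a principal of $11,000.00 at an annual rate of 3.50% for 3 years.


Simple interest formula: I = P × r × t
I = $11,000.00 × 0.035 × 3
I = $1,155.00

I = P × r × t = $1,155.00


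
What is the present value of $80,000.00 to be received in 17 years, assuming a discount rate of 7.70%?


Present value formula: PV = FV / (1 + r)^t
PV = $80,000.00 / (1 + 0.077)^17
PV = $80,000.00 / 3.529124
PV = $22,668.51

PV = FV / (1 + r)^t = $22,668.51


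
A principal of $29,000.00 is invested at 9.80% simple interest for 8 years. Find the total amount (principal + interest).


Total amount formula: A = P(1 + rt) = P + P·r·t
Interest: I = P × r × t = $29,000.00 × 0.098 × 8 = $22,736.00
A = P + I = $29,000.00 + $22,736.00 = $51,736.00

A = P + I = P(1 + rt) = $51,736.00


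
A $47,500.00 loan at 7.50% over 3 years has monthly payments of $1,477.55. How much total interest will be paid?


Total paid over the life of the loan = PMT × n.
Total paid = $1,477.55 × 36 = $53,191.80
Total interest = total paid − principal = $53,191.80 − $47,500.00 = $5,691.80

Total interest = (PMT × n) - PV = $5,691.80


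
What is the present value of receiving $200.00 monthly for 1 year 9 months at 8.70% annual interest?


Present value of an ordinary annuity: PV = PMT × (1 − (1 + r)^(−n)) / r
Monthly rate r = 0.087/12 = 0.00725, n = 21
PV = $200.00 × (1 − (1 + 0.087/12)^(−21)) / (0.087/12)
PV = $200.00 × 19.414431
PV = $3,882.89

PV = PMT × (1-(1+r)^(-n))/r = $3,882.89


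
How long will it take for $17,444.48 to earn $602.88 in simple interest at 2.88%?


Rearrange the simple interest formula for t:
I = P × r × t  ⇒  t = I / (P × r)
t = $602.88 / ($17,444.48 × 0.0288)
t = 1.2

t = I/(P×r) = 1.2 years


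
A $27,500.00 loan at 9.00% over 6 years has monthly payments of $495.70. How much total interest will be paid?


Total paid over the life of the loan = PMT × n.
Total paid = $495.70 × 72 = $35,690.40
Total interest = total paid − principal = $35,690.40 − $27,500.00 = $8,190.40

Total interest = (PMT × n) - PV = $8,190.40


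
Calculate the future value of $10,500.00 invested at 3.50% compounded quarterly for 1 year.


Compound interest formula: A = P(1 + r/n)^(nt)
A = $10,500.00 × (1 + 0.035/4)^(4 × 1)
Growth factor: (1 + 0.035/4)^4 = 1.035462
A = $10,500.00 × 1.035462
A = $10,872.35

A = P(1 + r/n)^(nt) = $10,872.35


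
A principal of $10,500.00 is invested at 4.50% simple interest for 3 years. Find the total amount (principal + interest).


Total amount formula: A = P(1 + rt) = P + P·r·t
Interest: I = P × r × t = $10,500.00 × 0.045 × 3 = $1,417.50
A = P + I = $10,500.00 + $1,417.50 = $11,917.50

A = P + I = P(1 + rt) = $11,917.50


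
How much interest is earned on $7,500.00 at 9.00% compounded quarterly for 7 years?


Compound interest earned = final amount − principal.
A = P(1 + r/n)^(nt) = $7,500.00 × (1 + 0.09/4)^(4 × 7) = $13,984.09
Interest = A − P = $13,984.09 − $7,500.00 = $6,484.09

Interest = A - P = $6,484.09


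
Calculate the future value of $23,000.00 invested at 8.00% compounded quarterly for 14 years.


Compound interest formula: A = P(1 + r/n)^(nt)
A = $23,000.00 × (1 + 0.08/4)^(4 × 14)
Growth factor: (1 + 0.08/4)^56 = 3.0311653
A = $23,000.00 × 3.0311653
A = $69,716.80

A = P(1 + r/n)^(nt) = $69,716.80


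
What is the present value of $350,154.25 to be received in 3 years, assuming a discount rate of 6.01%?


Present value formula: PV = FV / (1 + r)^t
PV = $350,154.25 / (1 + 0.0601)^3
PV = $350,154.25 / 1.1913531
PV = $293,913.07

PV = FV / (1 + r)^t = $293,913.07


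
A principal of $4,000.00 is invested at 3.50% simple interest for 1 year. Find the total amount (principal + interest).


Total amount formula: A = P(1 + rt) = P + P·r·t
Interest: I = P × r × t = $4,000.00 × 0.035 × 1 = $140.00
A = P + I = $4,000.00 + $140.00 = $4,140.00

A = P + I = P(1 + rt) = $4,140.00


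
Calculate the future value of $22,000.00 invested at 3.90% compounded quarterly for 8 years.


Compound interest formula: A = P(1 + r/n)^(nt)
A = $22,000.00 × (1 + 0.039/4)^(4 × 8)
Growth factor: (1 + 0.039/4)^32 = 1.364092
A = $22,000.00 × 1.364092
A = $30,010.02

A = P(1 + r/n)^(nt) = $30,010.02


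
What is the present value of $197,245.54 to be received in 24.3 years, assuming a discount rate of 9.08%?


Present value formula: PV = FV / (1 + r)^t
PV = $197,245.54 / (1 + 0.0908)^24.3
PV = $197,245.54 / 8.264311
PV = $23,867.15

PV = FV / (1 + r)^t = $23,867.15


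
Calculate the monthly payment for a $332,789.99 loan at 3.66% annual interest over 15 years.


Loan payment formula: PMT = PV × r / (1 − (1 + r)^(−n))
Monthly rate r = 0.0366/12 = 0.00305, n = 180 months
Denominator: 1 − (1 + 0.0366/12)^(−180) = 0.421990
PMT = $332,789.99 × (0.0366/12) / 0.421990
PMT = $2,405.29 per month

PMT = PV × r / (1-(1+r)^(-n)) = $2,405.29/month


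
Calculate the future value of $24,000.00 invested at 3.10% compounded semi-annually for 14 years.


Compound interest formula: A = P(1 + r/n)^(nt)
A = $24,000.00 × (1 + 0.031/2)^(2 × 14)
Growth factor: (1 + 0.031/2)^28 = 1.538289
A = $24,000.00 × 1.538289
A = $36,918.94

A = P(1 + r/n)^(nt) = $36,918.94


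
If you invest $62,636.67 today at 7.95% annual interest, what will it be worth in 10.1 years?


Future value formula: FV = PV × (1 + r)^t
FV = $62,636.67 × (1 + 0.0795)^10.1
FV = $62,636.67 × 2.165453
FV = $135,636.76

FV = PV × (1 + r)^t = $135,636.76


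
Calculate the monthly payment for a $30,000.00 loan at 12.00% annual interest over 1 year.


Loan payment formula: PMT = PV × r / (1 − (1 + r)^(−n))
Monthly rate r = 0.12/12 = 0.01, n = 12 months
Denominator: 1 − (1 + 0.12/12)^(−12) = 0.112551
PMT = $30,000.00 × (0.12/12) / 0.112551
PMT = $2,665.46 per month

PMT = PV × r / (1-(1+r)^(-n)) = $2,665.46/month


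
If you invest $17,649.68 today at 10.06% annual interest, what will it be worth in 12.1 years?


Future value formula: FV = PV × (1 + r)^t
FV = $17,649.68 × (1 + 0.1006)^12.1
FV = $17,649.68 × 3.189459
FV = $56,292.93

FV = PV × (1 + r)^t = $56,292.93


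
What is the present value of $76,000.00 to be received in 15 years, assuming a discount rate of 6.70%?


Present value formula: PV = FV / (1 + r)^t
PV = $76,000.00 / (1 + 0.067)^15
PV = $76,000.00 / 2.6452474
PV = $28,730.77

PV = FV / (1 + r)^t = $28,730.77


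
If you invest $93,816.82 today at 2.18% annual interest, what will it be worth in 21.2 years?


Future value formula: FV = PV × (1 + r)^t
FV = $93,816.82 × (1 + 0.0218)^21.2
FV = $93,816.82 × 1.579636
FV = $148,196.43

FV = PV × (1 + r)^t = $148,196.43


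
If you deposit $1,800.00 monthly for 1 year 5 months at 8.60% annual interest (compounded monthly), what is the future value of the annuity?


Future value of an ordinary annuity: FV = PMT × ((1 + r)^n − 1) / r
Monthly rate r = 0.086/12 ≈ 0.00716667, n = 17
FV = $1,800.00 × ((1 + 0.086/12)^17 − 1) / (0.086/12)
FV = $1,800.00 × 18.010485
FV = $32,418.87

FV = PMT × ((1+r)^n - 1)/r = $32,418.87


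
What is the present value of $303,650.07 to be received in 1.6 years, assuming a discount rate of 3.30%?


Present value formula: PV = FV / (1 + r)^t
PV = $303,650.07 / (1 + 0.033)^1.6
PV = $303,650.07 / 1.05332045
PV = $288,278.91

PV = FV / (1 + r)^t = $288,278.91


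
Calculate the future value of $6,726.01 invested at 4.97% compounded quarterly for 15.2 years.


Compound interest formula: A = P(1 + r/n)^(nt)
A = $6,726.01 × (1 + 0.0497/4)^(4 × 15.2)
Growth factor: (1 + 0.0497/4)^60.8 = 2.118663
A = $6,726.01 × 2.118663
A = $14,250.15

A = P(1 + r/n)^(nt) = $14,250.15


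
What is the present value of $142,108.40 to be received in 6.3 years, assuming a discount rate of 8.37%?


Present value formula: PV = FV / (1 + r)^t
PV = $142,108.40 / (1 + 0.0837)^6.3
PV = $142,108.40 / 1.6593086
PV = $85,643.14

PV = FV / (1 + r)^t = $85,643.14


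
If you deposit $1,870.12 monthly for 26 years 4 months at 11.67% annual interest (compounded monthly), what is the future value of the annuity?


Future value of an ordinary annuity: FV = PMT × ((1 + r)^n − 1) / r
Monthly rate r = 0.1167/12 = 0.009725, n = 316
FV = $1,870.12 × ((1 + 0.1167/12)^316 − 1) / (0.1167/12)
FV = $1,870.12 × 2086.409804
FV = $3,901,836.70

FV = PMT × ((1+r)^n - 1)/r = $3,901,836.70


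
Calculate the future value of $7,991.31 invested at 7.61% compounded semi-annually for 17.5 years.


Compound interest formula: A = P(1 + r/n)^(nt)
A = $7,991.31 × (1 + 0.0761/2)^(2 × 17.5)
Growth factor: (1 + 0.0761/2)^35 = 3.695214
A = $7,991.31 × 3.695214
A = $29,529.60

A = P(1 + r/n)^(nt) = $29,529.60


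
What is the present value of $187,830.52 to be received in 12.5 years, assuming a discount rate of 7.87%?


Present value formula: PV = FV / (1 + r)^t
PV = $187,830.52 / (1 + 0.0787)^12.5
PV = $187,830.52 / 2.577855
PV = $72,863.11

PV = FV / (1 + r)^t = $72,863.11


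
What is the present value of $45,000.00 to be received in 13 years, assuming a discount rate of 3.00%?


Present value formula: PV = FV / (1 + r)^t
PV = $45,000.00 / (1 + 0.03)^13
PV = $45,000.00 / 1.4685337
PV = $30,642.81

PV = FV / (1 + r)^t = $30,642.81


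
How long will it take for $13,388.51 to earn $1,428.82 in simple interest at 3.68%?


Rearrange the simple interest formula for t:
I = P × r × t  ⇒  t = I / (P × r)
t = $1,428.82 / ($13,388.51 × 0.0368)
t = 2.9

t = I/(P×r) = 2.9 years


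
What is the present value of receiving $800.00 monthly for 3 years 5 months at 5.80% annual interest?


Present value of an ordinary annuity: PV = PMT × (1 − (1 + r)^(−n)) / r
Monthly rate r = 0.058/12 ≈ 0.00483333, n = 41
PV = $800.00 × (1 − (1 + 0.058/12)^(−41)) / (0.058/12)
PV = $800.00 × 37.112114
PV = $29,689.69

PV = PMT × (1-(1+r)^(-n))/r = $29,689.69


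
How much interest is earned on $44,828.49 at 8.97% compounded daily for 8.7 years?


Compound interest earned = final amount − principal.
A = P(1 + r/n)^(nt) = $44,828.49 × (1 + 0.0897/365)^(365 × 8.7) = $97,820.87
Interest = A − P = $97,820.87 − $44,828.49 = $52,992.38

Interest = A - P = $52,992.38


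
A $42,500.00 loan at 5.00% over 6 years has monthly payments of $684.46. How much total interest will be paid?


Total paid over the life of the loan = PMT × n.
Total paid = $684.46 × 72 = $49,281.12
Total interest = total paid − principal = $49,281.12 − $42,500.00 = $6,781.12

Total interest = (PMT × n) - PV = $6,781.12


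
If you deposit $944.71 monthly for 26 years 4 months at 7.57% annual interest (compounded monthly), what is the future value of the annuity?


Future value of an ordinary annuity: FV = PMT × ((1 + r)^n − 1) / r
Monthly rate r = 0.0757/12 ≈ 0.00630833, n = 316
FV = $944.71 × ((1 + 0.0757/12)^316 − 1) / (0.0757/12)
FV = $944.71 × 997.866560
FV = $942,694.52

FV = PMT × ((1+r)^n - 1)/r = $942,694.52


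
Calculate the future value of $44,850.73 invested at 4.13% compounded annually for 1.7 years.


Compound interest formula: A = P(1 + r/n)^(nt)
A = $44,850.73 × (1 + 0.0413/1)^(1 × 1.7)
Growth factor: (1 + 0.0413/1)^1.7 = 1.0712207
A = $44,850.73 × 1.0712207
A = $48,045.03

A = P(1 + r/n)^(nt) = $48,045.03


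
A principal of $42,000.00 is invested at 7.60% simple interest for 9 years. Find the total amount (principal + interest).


Total amount formula: A = P(1 + rt) = P + P·r·t
Interest: I = P × r × t = $42,000.00 × 0.076 × 9 = $28,728.00
A = P + I = $42,000.00 + $28,728.00 = $70,728.00

A = P + I = P(1 + rt) = $70,728.00


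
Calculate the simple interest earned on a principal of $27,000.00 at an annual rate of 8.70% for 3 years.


Simple interest formula: I = P × r × t
I = $27,000.00 × 0.087 × 3
I = $7,047.00

I = P × r × t = $7,047.00


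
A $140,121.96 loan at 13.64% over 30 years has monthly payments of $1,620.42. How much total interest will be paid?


Total paid over the life of the loan = PMT × n.
Total paid = $1,620.42 × 360 = $583,351.20
Total interest = total paid − principal = $583,351.20 − $140,121.96 = $443,229.24

Total interest = (PMT × n) - PV = $443,229.24


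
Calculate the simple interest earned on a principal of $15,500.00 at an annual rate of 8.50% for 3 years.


Simple interest formula: I = P × r × t
I = $15,500.00 × 0.085 × 3
I = $3,952.50

I = P × r × t = $3,952.50


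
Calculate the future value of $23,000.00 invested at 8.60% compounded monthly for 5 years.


Compound interest formula: A = P(1 + r/n)^(nt)
A = $23,000.00 × (1 + 0.086/12)^(12 × 5)
Growth factor: (1 + 0.086/12)^60 = 1.5349019
A = $23,000.00 × 1.5349019
A = $35,302.74

A = P(1 + r/n)^(nt) = $35,302.74


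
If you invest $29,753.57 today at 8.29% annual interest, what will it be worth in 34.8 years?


Future value formula: FV = PV × (1 + r)^t
FV = $29,753.57 × (1 + 0.0829)^34.8
FV = $29,753.57 × 15.983604
FV = $475,569.28

FV = PV × (1 + r)^t = $475,569.28


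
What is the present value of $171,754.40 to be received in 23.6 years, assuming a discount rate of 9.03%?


Present value formula: PV = FV / (1 + r)^t
PV = $171,754.40 / (1 + 0.0903)^23.6
PV = $171,754.40 / 7.692826
PV = $22,326.57

PV = FV / (1 + r)^t = $22,326.57


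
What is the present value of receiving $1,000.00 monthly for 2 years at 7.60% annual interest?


Present value of an ordinary annuity: PV = PMT × (1 − (1 + r)^(−n)) / r
Monthly rate r = 0.076/12 ≈ 0.00633333, n = 24
PV = $1,000.00 × (1 − (1 + 0.076/12)^(−24)) / (0.076/12)
PV = $1,000.00 × 22.199984
PV = $22,199.98

PV = PMT × (1-(1+r)^(-n))/r = $22,199.98


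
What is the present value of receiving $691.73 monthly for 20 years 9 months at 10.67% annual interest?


Present value of an ordinary annuity: PV = PMT × (1 − (1 + r)^(−n)) / r
Monthly rate r = 0.1067/12 ≈ 0.00889167, n = 249
PV = $691.73 × (1 − (1 + 0.1067/12)^(−249)) / (0.1067/12)
PV = $691.73 × 100.056116
PV = $69,211.82

PV = PMT × (1-(1+r)^(-n))/r = $69,211.82


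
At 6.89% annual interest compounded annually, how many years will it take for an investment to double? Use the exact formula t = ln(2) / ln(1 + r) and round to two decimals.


Doubling condition: (1 + r)^t = 2
Take ln of both sides: t × ln(1 + r) = ln(2)
t = ln(2) / ln(1 + r)
t = 0.693147 / 0.066630
t = 10.40

t = ln(2) / ln(1 + r) = 10.40 years


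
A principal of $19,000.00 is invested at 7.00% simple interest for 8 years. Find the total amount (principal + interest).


Total amount formula: A = P(1 + rt) = P + P·r·t
Interest: I = P × r × t = $19,000.00 × 0.07 × 8 = $10,640.00
A = P + I = $19,000.00 + $10,640.00 = $29,640.00

A = P + I = P(1 + rt) = $29,640.00


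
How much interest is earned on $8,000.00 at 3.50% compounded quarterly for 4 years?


Compound interest earned = final amount − principal.
A = P(1 + r/n)^(nt) = $8,000.00 × (1 + 0.035/4)^(4 × 4) = $9,196.59
Interest = A − P = $9,196.59 − $8,000.00 = $1,196.59

Interest = A - P = $1,196.59


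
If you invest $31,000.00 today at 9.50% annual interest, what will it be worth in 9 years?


Future value formula: FV = PV × (1 + r)^t
FV = $31,000.00 × (1 + 0.095)^9
FV = $31,000.00 × 2.2632216
FV = $70,159.87

FV = PV × (1 + r)^t = $70,159.87


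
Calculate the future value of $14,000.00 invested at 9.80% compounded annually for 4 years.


Compound interest formula: A = P(1 + r/n)^(nt)
A = $14,000.00 × (1 + 0.098/1)^(1 × 4)
Growth factor: (1 + 0.098/1)^4 = 1.453481
A = $14,000.00 × 1.453481
A = $20,348.73

A = P(1 + r/n)^(nt) = $20,348.73


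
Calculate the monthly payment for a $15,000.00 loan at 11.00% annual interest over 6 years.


Loan payment formula: PMT = PV × r / (1 − (1 + r)^(−n))
Monthly rate r = 0.11/12 ≈ 0.00916667, n = 72 months
Denominator: 1 − (1 + 0.11/12)^(−72) = 0.481592
PMT = $15,000.00 × (0.11/12) / 0.481592
PMT = $285.51 per month

PMT = PV × r / (1-(1+r)^(-n)) = $285.51/month


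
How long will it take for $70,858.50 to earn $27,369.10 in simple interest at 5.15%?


Rearrange the simple interest formula for t:
I = P × r × t  ⇒  t = I / (P × r)
t = $27,369.10 / ($70,858.50 × 0.0515)
t = 7.5

t = I/(P×r) = 7.5 years


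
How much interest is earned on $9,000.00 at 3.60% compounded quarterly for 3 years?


Compound interest earned = final amount − principal.
A = P(1 + r/n)^(nt) = $9,000.00 × (1 + 0.036/4)^(4 × 3) = $10,021.59
Interest = A − P = $10,021.59 − $9,000.00 = $1,021.59

Interest = A - P = $1,021.59


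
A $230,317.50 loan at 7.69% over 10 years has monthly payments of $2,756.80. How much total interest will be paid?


Total paid over the life of the loan = PMT × n.
Total paid = $2,756.80 × 120 = $330,816.00
Total interest = total paid − principal = $330,816.00 − $230,317.50 = $100,498.50

Total interest = (PMT × n) - PV = $100,498.50


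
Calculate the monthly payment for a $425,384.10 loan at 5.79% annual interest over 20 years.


Loan payment formula: PMT = PV × r / (1 − (1 + r)^(−n))
Monthly rate r = 0.0579/12 = 0.004825, n = 240 months
Denominator: 1 − (1 + 0.0579/12)^(−240) = 0.685010
PMT = $425,384.10 × (0.0579/12) / 0.685010
PMT = $2,996.27 per month

PMT = PV × r / (1-(1+r)^(-n)) = $2,996.27/month


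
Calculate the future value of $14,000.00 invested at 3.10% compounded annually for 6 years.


Compound interest formula: A = P(1 + r/n)^(nt)
A = $14,000.00 × (1 + 0.031/1)^(1 × 6)
Growth factor: (1 + 0.031/1)^6 = 1.201025
A = $14,000.00 × 1.201025
A = $16,814.35

A = P(1 + r/n)^(nt) = $16,814.35


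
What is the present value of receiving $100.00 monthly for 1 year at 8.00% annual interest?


Present value of an ordinary annuity: PV = PMT × (1 − (1 + r)^(−n)) / r
Monthly rate r = 0.08/12 ≈ 0.00666667, n = 12
PV = $100.00 × (1 − (1 + 0.08/12)^(−12)) / (0.08/12)
PV = $100.00 × 11.495782
PV = $1,149.58

PV = PMT × (1-(1+r)^(-n))/r = $1,149.58


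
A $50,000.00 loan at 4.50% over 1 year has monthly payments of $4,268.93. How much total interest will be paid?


Total paid over the life of the loan = PMT × n.
Total paid = $4,268.93 × 12 = $51,227.16
Total interest = total paid − principal = $51,227.16 − $50,000.00 = $1,227.16

Total interest = (PMT × n) - PV = $1,227.16


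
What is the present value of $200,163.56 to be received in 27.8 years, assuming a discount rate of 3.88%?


Present value formula: PV = FV / (1 + r)^t
PV = $200,163.56 / (1 + 0.0388)^27.8
PV = $200,163.56 / 2.8812965
PV = $69,469.96

PV = FV / (1 + r)^t = $69,469.96


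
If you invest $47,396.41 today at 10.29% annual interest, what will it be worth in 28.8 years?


Future value formula: FV = PV × (1 + r)^t
FV = $47,396.41 × (1 + 0.1029)^28.8
FV = $47,396.41 × 16.789615
FV = $795,767.48

FV = PV × (1 + r)^t = $795,767.48


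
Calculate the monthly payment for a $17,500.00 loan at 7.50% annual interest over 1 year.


Loan payment formula: PMT = PV × r / (1 − (1 + r)^(−n))
Monthly rate r = 0.075/12 = 0.00625, n = 12 months
Denominator: 1 − (1 + 0.075/12)^(−12) = 0.072040
PMT = $17,500.00 × (0.075/12) / 0.072040
PMT = $1,518.25 per month

PMT = PV × r / (1-(1+r)^(-n)) = $1,518.25/month


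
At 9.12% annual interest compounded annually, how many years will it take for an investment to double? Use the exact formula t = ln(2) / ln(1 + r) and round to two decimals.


Doubling condition: (1 + r)^t = 2
Take ln of both sides: t × ln(1 + r) = ln(2)
t = ln(2) / ln(1 + r)
t = 0.693147 / 0.087278
t = 7.94

t = ln(2) / ln(1 + r) = 7.94 years


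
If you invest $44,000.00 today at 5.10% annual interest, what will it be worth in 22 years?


Future value formula: FV = PV × (1 + r)^t
FV = $44,000.00 × (1 + 0.051)^22
FV = $44,000.00 × 2.9871687
FV = $131,435.42

FV = PV × (1 + r)^t = $131,435.42


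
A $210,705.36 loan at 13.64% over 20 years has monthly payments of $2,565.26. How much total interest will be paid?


Total paid over the life of the loan = PMT × n.
Total paid = $2,565.26 × 240 = $615,662.40
Total interest = total paid − principal = $615,662.40 − $210,705.36 = $404,957.04

Total interest = (PMT × n) - PV = $404,957.04


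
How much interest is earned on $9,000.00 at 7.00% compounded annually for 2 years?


Compound interest earned = final amount − principal.
A = P(1 + r/n)^(nt) = $9,000.00 × (1 + 0.07/1)^(1 × 2) = $10,304.10
Interest = A − P = $10,304.10 − $9,000.00 = $1,304.10

Interest = A - P = $1,304.10


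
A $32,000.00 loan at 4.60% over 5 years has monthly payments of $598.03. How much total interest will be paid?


Total paid over the life of the loan = PMT × n.
Total paid = $598.03 × 60 = $35,881.80
Total interest = total paid − principal = $35,881.80 − $32,000.00 = $3,881.80

Total interest = (PMT × n) - PV = $3,881.80


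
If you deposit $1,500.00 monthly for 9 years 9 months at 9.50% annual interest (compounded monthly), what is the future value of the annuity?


Future value of an ordinary annuity: FV = PMT × ((1 + r)^n − 1) / r
Monthly rate r = 0.095/12 ≈ 0.00791667, n = 117
FV = $1,500.00 × ((1 + 0.095/12)^117 − 1) / (0.095/12)
FV = $1,500.00 × 191.473283
FV = $287,209.92

FV = PMT × ((1+r)^n - 1)/r = $287,209.92


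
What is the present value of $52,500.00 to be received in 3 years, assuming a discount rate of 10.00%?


Present value formula: PV = FV / (1 + r)^t
PV = $52,500.00 / (1 + 0.1)^3
PV = $52,500.00 / 1.331000
PV = $39,444.03

PV = FV / (1 + r)^t = $39,444.03


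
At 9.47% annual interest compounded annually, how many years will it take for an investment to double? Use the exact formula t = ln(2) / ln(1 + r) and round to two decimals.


Doubling condition: (1 + r)^t = 2
Take ln of both sides: t × ln(1 + r) = ln(2)
t = ln(2) / ln(1 + r)
t = 0.693147 / 0.090480
t = 7.66

t = ln(2) / ln(1 + r) = 7.66 years


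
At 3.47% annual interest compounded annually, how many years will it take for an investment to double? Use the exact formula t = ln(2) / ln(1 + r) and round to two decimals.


Doubling condition: (1 + r)^t = 2
Take ln of both sides: t × ln(1 + r) = ln(2)
t = ln(2) / ln(1 + r)
t = 0.693147 / 0.034112
t = 20.32

t = ln(2) / ln(1 + r) = 20.32 years


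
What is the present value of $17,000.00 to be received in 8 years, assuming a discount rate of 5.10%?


Present value formula: PV = FV / (1 + r)^t
PV = $17,000.00 / (1 + 0.051)^8
PV = $17,000.00 / 1.488750
PV = $11,418.98

PV = FV / (1 + r)^t = $11,418.98


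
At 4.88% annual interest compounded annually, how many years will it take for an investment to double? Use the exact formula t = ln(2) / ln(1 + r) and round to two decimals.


Doubling condition: (1 + r)^t = 2
Take ln of both sides: t × ln(1 + r) = ln(2)
t = ln(2) / ln(1 + r)
t = 0.693147 / 0.047647
t = 14.55

t = ln(2) / ln(1 + r) = 14.55 years


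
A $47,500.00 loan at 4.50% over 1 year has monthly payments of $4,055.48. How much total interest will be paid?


Total paid over the life of the loan = PMT × n.
Total paid = $4,055.48 × 12 = $48,665.76
Total interest = total paid − principal = $48,665.76 − $47,500.00 = $1,165.76

Total interest = (PMT × n) - PV = $1,165.76


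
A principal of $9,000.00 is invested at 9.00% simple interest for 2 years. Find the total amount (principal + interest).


Total amount formula: A = P(1 + rt) = P + P·r·t
Interest: I = P × r × t = $9,000.00 × 0.09 × 2 = $1,620.00
A = P + I = $9,000.00 + $1,620.00 = $10,620.00

A = P + I = P(1 + rt) = $10,620.00


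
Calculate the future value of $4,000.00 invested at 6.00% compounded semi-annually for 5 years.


Compound interest formula: A = P(1 + r/n)^(nt)
A = $4,000.00 × (1 + 0.06/2)^(2 × 5)
Growth factor: (1 + 0.06/2)^10 = 1.3439164
A = $4,000.00 × 1.3439164
A = $5,375.67

A = P(1 + r/n)^(nt) = $5,375.67


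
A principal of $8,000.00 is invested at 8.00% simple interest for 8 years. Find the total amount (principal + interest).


Total amount formula: A = P(1 + rt) = P + P·r·t
Interest: I = P × r × t = $8,000.00 × 0.08 × 8 = $5,120.00
A = P + I = $8,000.00 + $5,120.00 = $13,120.00

A = P + I = P(1 + rt) = $13,120.00


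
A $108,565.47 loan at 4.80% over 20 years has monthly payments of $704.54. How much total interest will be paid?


Total paid over the life of the loan = PMT × n.
Total paid = $704.54 × 240 = $169,089.60
Total interest = total paid − principal = $169,089.60 − $108,565.47 = $60,524.13

Total interest = (PMT × n) - PV = $60,524.13


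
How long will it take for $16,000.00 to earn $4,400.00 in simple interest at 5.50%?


Rearrange the simple interest formula for t:
I = P × r × t  ⇒  t = I / (P × r)
t = $4,400.00 / ($16,000.00 × 0.055)
t = 5

t = I/(P×r) = 5 years


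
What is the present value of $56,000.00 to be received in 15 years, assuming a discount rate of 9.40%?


Present value formula: PV = FV / (1 + r)^t
PV = $56,000.00 / (1 + 0.094)^15
PV = $56,000.00 / 3.8482194
PV = $14,552.18

PV = FV / (1 + r)^t = $14,552.18


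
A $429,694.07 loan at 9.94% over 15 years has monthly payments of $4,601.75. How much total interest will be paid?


Total paid over the life of the loan = PMT × n.
Total paid = $4,601.75 × 180 = $828,315.00
Total interest = total paid − principal = $828,315.00 − $429,694.07 = $398,620.93

Total interest = (PMT × n) - PV = $398,620.93


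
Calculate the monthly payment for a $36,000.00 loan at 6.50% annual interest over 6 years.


Loan payment formula: PMT = PV × r / (1 − (1 + r)^(−n))
Monthly rate r = 0.065/12 ≈ 0.00541667, n = 72 months
Denominator: 1 − (1 + 0.065/12)^(−72) = 0.322230
PMT = $36,000.00 × (0.065/12) / 0.322230
PMT = $605.16 per month

PMT = PV × r / (1-(1+r)^(-n)) = $605.16/month


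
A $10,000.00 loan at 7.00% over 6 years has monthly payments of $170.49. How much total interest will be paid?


Total paid over the life of the loan = PMT × n.
Total paid = $170.49 × 72 = $12,275.28
Total interest = total paid − principal = $12,275.28 − $10,000.00 = $2,275.28

Total interest = (PMT × n) - PV = $2,275.28


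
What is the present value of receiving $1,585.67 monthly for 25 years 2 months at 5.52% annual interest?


Present value of an ordinary annuity: PV = PMT × (1 − (1 + r)^(−n)) / r
Monthly rate r = 0.0552/12 = 0.0046, n = 302
PV = $1,585.67 × (1 − (1 + 0.0552/12)^(−302)) / (0.0552/12)
PV = $1,585.67 × 163.028272
PV = $258,509.04

PV = PMT × (1-(1+r)^(-n))/r = $258,509.04


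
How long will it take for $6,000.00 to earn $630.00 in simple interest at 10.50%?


Rearrange the simple interest formula for t:
I = P × r × t  ⇒  t = I / (P × r)
t = $630.00 / ($6,000.00 × 0.105)
t = 1

t = I/(P×r) = 1 year


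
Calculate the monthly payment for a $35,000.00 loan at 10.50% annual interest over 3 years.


Loan payment formula: PMT = PV × r / (1 − (1 + r)^(−n))
Monthly rate r = 0.105/12 = 0.00875, n = 36 months
Denominator: 1 − (1 + 0.105/12)^(−36) = 0.2692105
PMT = $35,000.00 × (0.105/12) / 0.2692105
PMT = $1,137.59 per month

PMT = PV × r / (1-(1+r)^(-n)) = $1,137.59/month


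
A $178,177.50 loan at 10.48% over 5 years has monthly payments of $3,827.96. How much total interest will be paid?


Total paid over the life of the loan = PMT × n.
Total paid = $3,827.96 × 60 = $229,677.60
Total interest = total paid − principal = $229,677.60 − $178,177.50 = $51,500.10

Total interest = (PMT × n) - PV = $51,500.10


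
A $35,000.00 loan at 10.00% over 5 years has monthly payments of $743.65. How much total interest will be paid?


Total paid over the life of the loan = PMT × n.
Total paid = $743.65 × 60 = $44,619.00
Total interest = total paid − principal = $44,619.00 − $35,000.00 = $9,619.00

Total interest = (PMT × n) - PV = $9,619.00


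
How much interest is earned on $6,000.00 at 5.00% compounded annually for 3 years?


Compound interest earned = final amount − principal.
A = P(1 + r/n)^(nt) = $6,000.00 × (1 + 0.05/1)^(1 × 3) = $6,945.75
Interest = A − P = $6,945.75 − $6,000.00 = $945.75

Interest = A - P = $945.75
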